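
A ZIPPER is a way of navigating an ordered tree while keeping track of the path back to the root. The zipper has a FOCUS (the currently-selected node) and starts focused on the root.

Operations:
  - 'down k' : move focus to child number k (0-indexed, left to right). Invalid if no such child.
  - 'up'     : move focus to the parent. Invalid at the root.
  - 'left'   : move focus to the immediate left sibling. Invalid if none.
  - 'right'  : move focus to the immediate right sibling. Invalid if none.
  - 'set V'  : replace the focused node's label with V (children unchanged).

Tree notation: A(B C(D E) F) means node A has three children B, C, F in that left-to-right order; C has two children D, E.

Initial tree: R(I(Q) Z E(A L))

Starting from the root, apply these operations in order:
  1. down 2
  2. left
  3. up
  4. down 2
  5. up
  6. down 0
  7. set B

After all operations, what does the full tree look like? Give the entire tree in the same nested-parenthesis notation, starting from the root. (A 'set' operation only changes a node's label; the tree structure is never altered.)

Step 1 (down 2): focus=E path=2 depth=1 children=['A', 'L'] left=['I', 'Z'] right=[] parent=R
Step 2 (left): focus=Z path=1 depth=1 children=[] left=['I'] right=['E'] parent=R
Step 3 (up): focus=R path=root depth=0 children=['I', 'Z', 'E'] (at root)
Step 4 (down 2): focus=E path=2 depth=1 children=['A', 'L'] left=['I', 'Z'] right=[] parent=R
Step 5 (up): focus=R path=root depth=0 children=['I', 'Z', 'E'] (at root)
Step 6 (down 0): focus=I path=0 depth=1 children=['Q'] left=[] right=['Z', 'E'] parent=R
Step 7 (set B): focus=B path=0 depth=1 children=['Q'] left=[] right=['Z', 'E'] parent=R

Answer: R(B(Q) Z E(A L))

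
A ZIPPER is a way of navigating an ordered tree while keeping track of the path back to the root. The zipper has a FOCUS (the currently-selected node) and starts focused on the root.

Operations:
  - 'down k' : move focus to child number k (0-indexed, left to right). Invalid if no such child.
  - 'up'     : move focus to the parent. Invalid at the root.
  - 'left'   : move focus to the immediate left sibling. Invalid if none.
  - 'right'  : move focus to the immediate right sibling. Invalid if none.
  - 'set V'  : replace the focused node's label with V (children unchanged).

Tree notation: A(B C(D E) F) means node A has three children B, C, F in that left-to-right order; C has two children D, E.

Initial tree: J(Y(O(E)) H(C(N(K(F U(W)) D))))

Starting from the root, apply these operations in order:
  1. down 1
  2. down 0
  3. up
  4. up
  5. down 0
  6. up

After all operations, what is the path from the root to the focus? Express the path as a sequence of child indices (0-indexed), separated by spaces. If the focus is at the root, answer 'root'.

Answer: root

Derivation:
Step 1 (down 1): focus=H path=1 depth=1 children=['C'] left=['Y'] right=[] parent=J
Step 2 (down 0): focus=C path=1/0 depth=2 children=['N'] left=[] right=[] parent=H
Step 3 (up): focus=H path=1 depth=1 children=['C'] left=['Y'] right=[] parent=J
Step 4 (up): focus=J path=root depth=0 children=['Y', 'H'] (at root)
Step 5 (down 0): focus=Y path=0 depth=1 children=['O'] left=[] right=['H'] parent=J
Step 6 (up): focus=J path=root depth=0 children=['Y', 'H'] (at root)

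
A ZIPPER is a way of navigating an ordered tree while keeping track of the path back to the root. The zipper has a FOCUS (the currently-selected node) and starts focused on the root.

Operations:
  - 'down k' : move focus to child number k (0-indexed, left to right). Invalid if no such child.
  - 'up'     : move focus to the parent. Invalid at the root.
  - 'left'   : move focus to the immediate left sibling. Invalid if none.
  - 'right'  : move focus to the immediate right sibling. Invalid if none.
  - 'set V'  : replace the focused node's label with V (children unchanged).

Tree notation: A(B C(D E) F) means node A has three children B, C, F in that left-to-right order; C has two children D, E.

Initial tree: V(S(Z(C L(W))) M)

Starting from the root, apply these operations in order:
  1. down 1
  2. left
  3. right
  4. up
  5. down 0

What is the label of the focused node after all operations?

Step 1 (down 1): focus=M path=1 depth=1 children=[] left=['S'] right=[] parent=V
Step 2 (left): focus=S path=0 depth=1 children=['Z'] left=[] right=['M'] parent=V
Step 3 (right): focus=M path=1 depth=1 children=[] left=['S'] right=[] parent=V
Step 4 (up): focus=V path=root depth=0 children=['S', 'M'] (at root)
Step 5 (down 0): focus=S path=0 depth=1 children=['Z'] left=[] right=['M'] parent=V

Answer: S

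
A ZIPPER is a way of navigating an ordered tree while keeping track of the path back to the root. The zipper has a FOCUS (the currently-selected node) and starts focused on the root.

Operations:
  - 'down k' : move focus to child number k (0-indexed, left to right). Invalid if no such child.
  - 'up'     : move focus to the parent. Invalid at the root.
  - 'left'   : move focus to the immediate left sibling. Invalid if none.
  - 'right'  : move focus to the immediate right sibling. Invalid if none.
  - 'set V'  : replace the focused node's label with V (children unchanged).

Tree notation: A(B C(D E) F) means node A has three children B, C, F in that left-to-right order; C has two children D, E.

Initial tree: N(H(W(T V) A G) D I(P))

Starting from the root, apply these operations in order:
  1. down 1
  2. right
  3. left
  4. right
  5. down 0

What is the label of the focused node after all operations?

Answer: P

Derivation:
Step 1 (down 1): focus=D path=1 depth=1 children=[] left=['H'] right=['I'] parent=N
Step 2 (right): focus=I path=2 depth=1 children=['P'] left=['H', 'D'] right=[] parent=N
Step 3 (left): focus=D path=1 depth=1 children=[] left=['H'] right=['I'] parent=N
Step 4 (right): focus=I path=2 depth=1 children=['P'] left=['H', 'D'] right=[] parent=N
Step 5 (down 0): focus=P path=2/0 depth=2 children=[] left=[] right=[] parent=I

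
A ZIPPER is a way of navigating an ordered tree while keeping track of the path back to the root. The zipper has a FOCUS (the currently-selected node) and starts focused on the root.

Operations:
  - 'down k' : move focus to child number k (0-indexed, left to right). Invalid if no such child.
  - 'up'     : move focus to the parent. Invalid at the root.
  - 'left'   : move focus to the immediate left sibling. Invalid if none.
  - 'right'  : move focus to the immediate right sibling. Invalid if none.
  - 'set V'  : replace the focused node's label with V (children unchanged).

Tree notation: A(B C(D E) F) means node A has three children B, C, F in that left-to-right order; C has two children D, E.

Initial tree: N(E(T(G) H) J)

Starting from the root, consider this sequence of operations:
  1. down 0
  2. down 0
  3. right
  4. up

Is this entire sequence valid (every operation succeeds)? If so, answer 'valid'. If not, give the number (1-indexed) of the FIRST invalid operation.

Step 1 (down 0): focus=E path=0 depth=1 children=['T', 'H'] left=[] right=['J'] parent=N
Step 2 (down 0): focus=T path=0/0 depth=2 children=['G'] left=[] right=['H'] parent=E
Step 3 (right): focus=H path=0/1 depth=2 children=[] left=['T'] right=[] parent=E
Step 4 (up): focus=E path=0 depth=1 children=['T', 'H'] left=[] right=['J'] parent=N

Answer: valid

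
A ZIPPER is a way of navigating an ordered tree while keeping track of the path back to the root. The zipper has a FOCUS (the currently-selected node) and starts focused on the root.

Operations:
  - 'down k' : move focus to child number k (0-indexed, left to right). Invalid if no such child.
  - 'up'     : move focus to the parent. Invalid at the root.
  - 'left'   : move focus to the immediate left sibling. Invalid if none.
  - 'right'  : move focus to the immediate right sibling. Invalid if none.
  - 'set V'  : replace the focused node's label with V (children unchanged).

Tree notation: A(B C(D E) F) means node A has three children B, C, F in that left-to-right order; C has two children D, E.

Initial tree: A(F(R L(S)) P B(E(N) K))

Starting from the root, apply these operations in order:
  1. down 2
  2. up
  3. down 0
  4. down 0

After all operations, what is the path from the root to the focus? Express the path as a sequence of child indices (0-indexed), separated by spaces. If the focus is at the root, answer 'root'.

Step 1 (down 2): focus=B path=2 depth=1 children=['E', 'K'] left=['F', 'P'] right=[] parent=A
Step 2 (up): focus=A path=root depth=0 children=['F', 'P', 'B'] (at root)
Step 3 (down 0): focus=F path=0 depth=1 children=['R', 'L'] left=[] right=['P', 'B'] parent=A
Step 4 (down 0): focus=R path=0/0 depth=2 children=[] left=[] right=['L'] parent=F

Answer: 0 0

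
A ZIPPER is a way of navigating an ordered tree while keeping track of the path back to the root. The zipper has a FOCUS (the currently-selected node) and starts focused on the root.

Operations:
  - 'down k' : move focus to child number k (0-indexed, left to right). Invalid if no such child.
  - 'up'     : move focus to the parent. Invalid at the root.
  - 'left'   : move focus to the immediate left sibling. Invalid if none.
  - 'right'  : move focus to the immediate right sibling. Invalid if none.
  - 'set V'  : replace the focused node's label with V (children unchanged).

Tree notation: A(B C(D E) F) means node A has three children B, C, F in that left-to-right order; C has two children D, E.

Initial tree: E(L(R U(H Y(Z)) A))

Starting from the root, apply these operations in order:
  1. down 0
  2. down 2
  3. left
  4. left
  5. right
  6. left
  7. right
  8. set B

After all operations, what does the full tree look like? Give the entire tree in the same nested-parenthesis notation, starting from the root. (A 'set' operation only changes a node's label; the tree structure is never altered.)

Answer: E(L(R B(H Y(Z)) A))

Derivation:
Step 1 (down 0): focus=L path=0 depth=1 children=['R', 'U', 'A'] left=[] right=[] parent=E
Step 2 (down 2): focus=A path=0/2 depth=2 children=[] left=['R', 'U'] right=[] parent=L
Step 3 (left): focus=U path=0/1 depth=2 children=['H', 'Y'] left=['R'] right=['A'] parent=L
Step 4 (left): focus=R path=0/0 depth=2 children=[] left=[] right=['U', 'A'] parent=L
Step 5 (right): focus=U path=0/1 depth=2 children=['H', 'Y'] left=['R'] right=['A'] parent=L
Step 6 (left): focus=R path=0/0 depth=2 children=[] left=[] right=['U', 'A'] parent=L
Step 7 (right): focus=U path=0/1 depth=2 children=['H', 'Y'] left=['R'] right=['A'] parent=L
Step 8 (set B): focus=B path=0/1 depth=2 children=['H', 'Y'] left=['R'] right=['A'] parent=L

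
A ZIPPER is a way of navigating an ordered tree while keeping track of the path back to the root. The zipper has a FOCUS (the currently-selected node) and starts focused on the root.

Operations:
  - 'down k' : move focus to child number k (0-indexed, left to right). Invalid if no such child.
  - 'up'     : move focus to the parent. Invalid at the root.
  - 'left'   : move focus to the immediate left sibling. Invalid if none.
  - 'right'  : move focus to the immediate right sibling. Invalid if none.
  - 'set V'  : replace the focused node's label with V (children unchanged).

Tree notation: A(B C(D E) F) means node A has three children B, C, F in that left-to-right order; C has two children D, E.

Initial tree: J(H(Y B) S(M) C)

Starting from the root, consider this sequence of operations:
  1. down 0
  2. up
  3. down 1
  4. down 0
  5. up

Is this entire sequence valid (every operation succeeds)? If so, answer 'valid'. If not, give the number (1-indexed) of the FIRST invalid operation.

Answer: valid

Derivation:
Step 1 (down 0): focus=H path=0 depth=1 children=['Y', 'B'] left=[] right=['S', 'C'] parent=J
Step 2 (up): focus=J path=root depth=0 children=['H', 'S', 'C'] (at root)
Step 3 (down 1): focus=S path=1 depth=1 children=['M'] left=['H'] right=['C'] parent=J
Step 4 (down 0): focus=M path=1/0 depth=2 children=[] left=[] right=[] parent=S
Step 5 (up): focus=S path=1 depth=1 children=['M'] left=['H'] right=['C'] parent=J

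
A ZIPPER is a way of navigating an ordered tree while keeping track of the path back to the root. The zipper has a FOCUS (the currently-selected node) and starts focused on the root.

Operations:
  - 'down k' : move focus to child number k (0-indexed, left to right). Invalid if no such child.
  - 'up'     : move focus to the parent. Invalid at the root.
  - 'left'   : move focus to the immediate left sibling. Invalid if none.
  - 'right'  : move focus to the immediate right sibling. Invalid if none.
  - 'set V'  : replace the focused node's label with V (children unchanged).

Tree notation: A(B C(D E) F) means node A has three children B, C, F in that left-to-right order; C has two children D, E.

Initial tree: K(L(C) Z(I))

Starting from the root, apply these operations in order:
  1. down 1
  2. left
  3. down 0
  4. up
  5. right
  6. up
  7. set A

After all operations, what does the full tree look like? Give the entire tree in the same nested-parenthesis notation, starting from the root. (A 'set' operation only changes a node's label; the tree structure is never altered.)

Step 1 (down 1): focus=Z path=1 depth=1 children=['I'] left=['L'] right=[] parent=K
Step 2 (left): focus=L path=0 depth=1 children=['C'] left=[] right=['Z'] parent=K
Step 3 (down 0): focus=C path=0/0 depth=2 children=[] left=[] right=[] parent=L
Step 4 (up): focus=L path=0 depth=1 children=['C'] left=[] right=['Z'] parent=K
Step 5 (right): focus=Z path=1 depth=1 children=['I'] left=['L'] right=[] parent=K
Step 6 (up): focus=K path=root depth=0 children=['L', 'Z'] (at root)
Step 7 (set A): focus=A path=root depth=0 children=['L', 'Z'] (at root)

Answer: A(L(C) Z(I))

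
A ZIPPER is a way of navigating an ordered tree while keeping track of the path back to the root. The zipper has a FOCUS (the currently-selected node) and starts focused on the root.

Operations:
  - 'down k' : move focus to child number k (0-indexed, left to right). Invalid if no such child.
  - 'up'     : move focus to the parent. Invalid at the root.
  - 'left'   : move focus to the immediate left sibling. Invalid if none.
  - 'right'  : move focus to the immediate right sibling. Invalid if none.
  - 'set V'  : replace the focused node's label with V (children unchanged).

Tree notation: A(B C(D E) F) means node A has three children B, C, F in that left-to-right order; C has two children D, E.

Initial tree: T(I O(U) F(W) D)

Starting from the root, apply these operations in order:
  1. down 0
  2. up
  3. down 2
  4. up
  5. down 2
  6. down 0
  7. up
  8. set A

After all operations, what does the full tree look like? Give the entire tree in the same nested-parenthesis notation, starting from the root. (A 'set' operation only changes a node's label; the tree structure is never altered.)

Answer: T(I O(U) A(W) D)

Derivation:
Step 1 (down 0): focus=I path=0 depth=1 children=[] left=[] right=['O', 'F', 'D'] parent=T
Step 2 (up): focus=T path=root depth=0 children=['I', 'O', 'F', 'D'] (at root)
Step 3 (down 2): focus=F path=2 depth=1 children=['W'] left=['I', 'O'] right=['D'] parent=T
Step 4 (up): focus=T path=root depth=0 children=['I', 'O', 'F', 'D'] (at root)
Step 5 (down 2): focus=F path=2 depth=1 children=['W'] left=['I', 'O'] right=['D'] parent=T
Step 6 (down 0): focus=W path=2/0 depth=2 children=[] left=[] right=[] parent=F
Step 7 (up): focus=F path=2 depth=1 children=['W'] left=['I', 'O'] right=['D'] parent=T
Step 8 (set A): focus=A path=2 depth=1 children=['W'] left=['I', 'O'] right=['D'] parent=T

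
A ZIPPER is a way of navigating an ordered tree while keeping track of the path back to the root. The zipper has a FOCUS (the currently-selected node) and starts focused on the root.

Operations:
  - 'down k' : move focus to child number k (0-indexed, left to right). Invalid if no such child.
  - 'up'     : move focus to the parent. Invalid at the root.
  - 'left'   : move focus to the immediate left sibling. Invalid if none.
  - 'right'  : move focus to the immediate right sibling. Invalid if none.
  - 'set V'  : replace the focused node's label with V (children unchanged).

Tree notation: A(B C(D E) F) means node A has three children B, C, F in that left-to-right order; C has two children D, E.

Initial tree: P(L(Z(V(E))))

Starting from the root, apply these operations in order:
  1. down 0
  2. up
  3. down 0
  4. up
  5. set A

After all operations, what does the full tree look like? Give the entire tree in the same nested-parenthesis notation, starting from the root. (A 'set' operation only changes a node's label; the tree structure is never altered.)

Answer: A(L(Z(V(E))))

Derivation:
Step 1 (down 0): focus=L path=0 depth=1 children=['Z'] left=[] right=[] parent=P
Step 2 (up): focus=P path=root depth=0 children=['L'] (at root)
Step 3 (down 0): focus=L path=0 depth=1 children=['Z'] left=[] right=[] parent=P
Step 4 (up): focus=P path=root depth=0 children=['L'] (at root)
Step 5 (set A): focus=A path=root depth=0 children=['L'] (at root)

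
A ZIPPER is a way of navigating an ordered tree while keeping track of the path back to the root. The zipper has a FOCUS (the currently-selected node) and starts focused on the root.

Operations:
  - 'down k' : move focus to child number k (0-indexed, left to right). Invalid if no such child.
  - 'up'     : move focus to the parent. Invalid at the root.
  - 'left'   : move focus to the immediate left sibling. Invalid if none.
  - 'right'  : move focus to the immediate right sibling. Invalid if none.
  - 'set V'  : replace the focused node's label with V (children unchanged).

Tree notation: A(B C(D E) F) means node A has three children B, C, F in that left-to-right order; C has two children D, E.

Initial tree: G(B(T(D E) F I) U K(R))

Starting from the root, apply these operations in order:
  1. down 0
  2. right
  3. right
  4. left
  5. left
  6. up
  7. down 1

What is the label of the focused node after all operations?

Step 1 (down 0): focus=B path=0 depth=1 children=['T', 'F', 'I'] left=[] right=['U', 'K'] parent=G
Step 2 (right): focus=U path=1 depth=1 children=[] left=['B'] right=['K'] parent=G
Step 3 (right): focus=K path=2 depth=1 children=['R'] left=['B', 'U'] right=[] parent=G
Step 4 (left): focus=U path=1 depth=1 children=[] left=['B'] right=['K'] parent=G
Step 5 (left): focus=B path=0 depth=1 children=['T', 'F', 'I'] left=[] right=['U', 'K'] parent=G
Step 6 (up): focus=G path=root depth=0 children=['B', 'U', 'K'] (at root)
Step 7 (down 1): focus=U path=1 depth=1 children=[] left=['B'] right=['K'] parent=G

Answer: U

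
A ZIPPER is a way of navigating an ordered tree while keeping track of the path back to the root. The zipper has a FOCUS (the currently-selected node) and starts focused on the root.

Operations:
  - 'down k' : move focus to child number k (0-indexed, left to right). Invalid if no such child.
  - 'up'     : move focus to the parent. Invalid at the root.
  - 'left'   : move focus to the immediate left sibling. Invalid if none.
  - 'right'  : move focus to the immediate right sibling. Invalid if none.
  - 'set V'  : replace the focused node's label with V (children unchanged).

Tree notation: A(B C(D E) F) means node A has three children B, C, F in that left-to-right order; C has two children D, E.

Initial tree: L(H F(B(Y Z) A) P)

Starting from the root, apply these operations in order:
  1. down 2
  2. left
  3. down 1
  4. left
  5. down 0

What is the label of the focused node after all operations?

Answer: Y

Derivation:
Step 1 (down 2): focus=P path=2 depth=1 children=[] left=['H', 'F'] right=[] parent=L
Step 2 (left): focus=F path=1 depth=1 children=['B', 'A'] left=['H'] right=['P'] parent=L
Step 3 (down 1): focus=A path=1/1 depth=2 children=[] left=['B'] right=[] parent=F
Step 4 (left): focus=B path=1/0 depth=2 children=['Y', 'Z'] left=[] right=['A'] parent=F
Step 5 (down 0): focus=Y path=1/0/0 depth=3 children=[] left=[] right=['Z'] parent=B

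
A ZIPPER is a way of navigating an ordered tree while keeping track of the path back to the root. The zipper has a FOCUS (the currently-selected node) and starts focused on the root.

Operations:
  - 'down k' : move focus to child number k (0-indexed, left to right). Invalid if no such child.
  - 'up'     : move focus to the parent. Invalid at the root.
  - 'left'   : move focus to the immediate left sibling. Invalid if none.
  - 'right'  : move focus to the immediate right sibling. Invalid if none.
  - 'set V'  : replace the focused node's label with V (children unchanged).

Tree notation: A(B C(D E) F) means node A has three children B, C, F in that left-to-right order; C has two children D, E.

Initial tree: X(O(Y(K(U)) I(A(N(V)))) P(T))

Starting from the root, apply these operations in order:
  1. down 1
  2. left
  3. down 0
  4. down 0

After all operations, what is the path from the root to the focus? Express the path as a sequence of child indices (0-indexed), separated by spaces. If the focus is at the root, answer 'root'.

Answer: 0 0 0

Derivation:
Step 1 (down 1): focus=P path=1 depth=1 children=['T'] left=['O'] right=[] parent=X
Step 2 (left): focus=O path=0 depth=1 children=['Y', 'I'] left=[] right=['P'] parent=X
Step 3 (down 0): focus=Y path=0/0 depth=2 children=['K'] left=[] right=['I'] parent=O
Step 4 (down 0): focus=K path=0/0/0 depth=3 children=['U'] left=[] right=[] parent=Y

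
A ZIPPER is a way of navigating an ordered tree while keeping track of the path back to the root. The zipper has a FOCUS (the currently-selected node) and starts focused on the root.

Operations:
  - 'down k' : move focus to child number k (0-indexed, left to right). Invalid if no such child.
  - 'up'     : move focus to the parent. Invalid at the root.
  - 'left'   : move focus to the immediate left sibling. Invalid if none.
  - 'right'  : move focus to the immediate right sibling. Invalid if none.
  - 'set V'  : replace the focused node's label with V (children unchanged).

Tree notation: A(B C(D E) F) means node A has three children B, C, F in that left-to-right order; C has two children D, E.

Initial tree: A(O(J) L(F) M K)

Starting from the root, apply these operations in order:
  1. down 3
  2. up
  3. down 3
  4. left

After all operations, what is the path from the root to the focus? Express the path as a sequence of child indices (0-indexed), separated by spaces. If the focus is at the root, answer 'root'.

Step 1 (down 3): focus=K path=3 depth=1 children=[] left=['O', 'L', 'M'] right=[] parent=A
Step 2 (up): focus=A path=root depth=0 children=['O', 'L', 'M', 'K'] (at root)
Step 3 (down 3): focus=K path=3 depth=1 children=[] left=['O', 'L', 'M'] right=[] parent=A
Step 4 (left): focus=M path=2 depth=1 children=[] left=['O', 'L'] right=['K'] parent=A

Answer: 2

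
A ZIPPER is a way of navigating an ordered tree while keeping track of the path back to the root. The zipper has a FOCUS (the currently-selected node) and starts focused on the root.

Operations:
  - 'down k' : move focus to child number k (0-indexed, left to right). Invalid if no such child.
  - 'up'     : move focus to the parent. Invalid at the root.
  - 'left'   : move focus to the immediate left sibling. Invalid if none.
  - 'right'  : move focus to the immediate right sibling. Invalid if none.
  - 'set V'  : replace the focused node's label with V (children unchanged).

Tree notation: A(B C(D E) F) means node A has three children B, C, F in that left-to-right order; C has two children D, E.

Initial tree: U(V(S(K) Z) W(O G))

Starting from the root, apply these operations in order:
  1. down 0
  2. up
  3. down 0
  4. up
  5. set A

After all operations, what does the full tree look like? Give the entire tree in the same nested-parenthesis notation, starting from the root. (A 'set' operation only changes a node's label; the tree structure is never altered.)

Step 1 (down 0): focus=V path=0 depth=1 children=['S', 'Z'] left=[] right=['W'] parent=U
Step 2 (up): focus=U path=root depth=0 children=['V', 'W'] (at root)
Step 3 (down 0): focus=V path=0 depth=1 children=['S', 'Z'] left=[] right=['W'] parent=U
Step 4 (up): focus=U path=root depth=0 children=['V', 'W'] (at root)
Step 5 (set A): focus=A path=root depth=0 children=['V', 'W'] (at root)

Answer: A(V(S(K) Z) W(O G))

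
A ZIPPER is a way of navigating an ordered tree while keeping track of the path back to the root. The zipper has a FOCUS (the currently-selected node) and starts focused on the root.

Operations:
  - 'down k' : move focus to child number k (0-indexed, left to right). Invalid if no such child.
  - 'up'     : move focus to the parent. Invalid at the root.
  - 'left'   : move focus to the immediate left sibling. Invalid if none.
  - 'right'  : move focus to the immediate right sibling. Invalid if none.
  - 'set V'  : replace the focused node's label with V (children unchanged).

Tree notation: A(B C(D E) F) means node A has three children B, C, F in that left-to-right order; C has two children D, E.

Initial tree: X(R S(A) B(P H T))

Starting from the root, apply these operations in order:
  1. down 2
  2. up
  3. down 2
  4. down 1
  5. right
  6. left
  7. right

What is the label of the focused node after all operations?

Answer: T

Derivation:
Step 1 (down 2): focus=B path=2 depth=1 children=['P', 'H', 'T'] left=['R', 'S'] right=[] parent=X
Step 2 (up): focus=X path=root depth=0 children=['R', 'S', 'B'] (at root)
Step 3 (down 2): focus=B path=2 depth=1 children=['P', 'H', 'T'] left=['R', 'S'] right=[] parent=X
Step 4 (down 1): focus=H path=2/1 depth=2 children=[] left=['P'] right=['T'] parent=B
Step 5 (right): focus=T path=2/2 depth=2 children=[] left=['P', 'H'] right=[] parent=B
Step 6 (left): focus=H path=2/1 depth=2 children=[] left=['P'] right=['T'] parent=B
Step 7 (right): focus=T path=2/2 depth=2 children=[] left=['P', 'H'] right=[] parent=B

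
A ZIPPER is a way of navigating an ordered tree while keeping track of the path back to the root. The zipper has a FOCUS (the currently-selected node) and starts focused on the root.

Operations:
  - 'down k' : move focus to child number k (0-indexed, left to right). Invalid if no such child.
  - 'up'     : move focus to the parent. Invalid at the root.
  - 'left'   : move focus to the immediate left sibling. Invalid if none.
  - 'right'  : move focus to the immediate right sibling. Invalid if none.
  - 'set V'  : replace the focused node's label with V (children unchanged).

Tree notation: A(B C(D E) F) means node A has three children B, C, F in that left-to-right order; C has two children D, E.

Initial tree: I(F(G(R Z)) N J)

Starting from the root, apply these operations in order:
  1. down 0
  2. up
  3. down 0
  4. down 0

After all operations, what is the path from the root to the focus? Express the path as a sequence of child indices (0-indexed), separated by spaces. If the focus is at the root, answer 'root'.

Answer: 0 0

Derivation:
Step 1 (down 0): focus=F path=0 depth=1 children=['G'] left=[] right=['N', 'J'] parent=I
Step 2 (up): focus=I path=root depth=0 children=['F', 'N', 'J'] (at root)
Step 3 (down 0): focus=F path=0 depth=1 children=['G'] left=[] right=['N', 'J'] parent=I
Step 4 (down 0): focus=G path=0/0 depth=2 children=['R', 'Z'] left=[] right=[] parent=F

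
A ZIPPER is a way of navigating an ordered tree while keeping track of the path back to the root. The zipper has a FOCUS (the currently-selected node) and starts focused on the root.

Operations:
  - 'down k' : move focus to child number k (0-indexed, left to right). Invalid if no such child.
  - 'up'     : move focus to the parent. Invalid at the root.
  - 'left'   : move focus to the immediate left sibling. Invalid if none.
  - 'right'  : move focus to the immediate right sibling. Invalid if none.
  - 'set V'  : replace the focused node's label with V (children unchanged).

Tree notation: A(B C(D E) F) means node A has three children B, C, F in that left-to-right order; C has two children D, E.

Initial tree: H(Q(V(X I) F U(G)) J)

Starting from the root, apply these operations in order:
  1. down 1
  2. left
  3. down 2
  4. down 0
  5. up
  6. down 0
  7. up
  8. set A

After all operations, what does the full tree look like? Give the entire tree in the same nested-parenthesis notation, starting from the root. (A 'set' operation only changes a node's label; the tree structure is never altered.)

Step 1 (down 1): focus=J path=1 depth=1 children=[] left=['Q'] right=[] parent=H
Step 2 (left): focus=Q path=0 depth=1 children=['V', 'F', 'U'] left=[] right=['J'] parent=H
Step 3 (down 2): focus=U path=0/2 depth=2 children=['G'] left=['V', 'F'] right=[] parent=Q
Step 4 (down 0): focus=G path=0/2/0 depth=3 children=[] left=[] right=[] parent=U
Step 5 (up): focus=U path=0/2 depth=2 children=['G'] left=['V', 'F'] right=[] parent=Q
Step 6 (down 0): focus=G path=0/2/0 depth=3 children=[] left=[] right=[] parent=U
Step 7 (up): focus=U path=0/2 depth=2 children=['G'] left=['V', 'F'] right=[] parent=Q
Step 8 (set A): focus=A path=0/2 depth=2 children=['G'] left=['V', 'F'] right=[] parent=Q

Answer: H(Q(V(X I) F A(G)) J)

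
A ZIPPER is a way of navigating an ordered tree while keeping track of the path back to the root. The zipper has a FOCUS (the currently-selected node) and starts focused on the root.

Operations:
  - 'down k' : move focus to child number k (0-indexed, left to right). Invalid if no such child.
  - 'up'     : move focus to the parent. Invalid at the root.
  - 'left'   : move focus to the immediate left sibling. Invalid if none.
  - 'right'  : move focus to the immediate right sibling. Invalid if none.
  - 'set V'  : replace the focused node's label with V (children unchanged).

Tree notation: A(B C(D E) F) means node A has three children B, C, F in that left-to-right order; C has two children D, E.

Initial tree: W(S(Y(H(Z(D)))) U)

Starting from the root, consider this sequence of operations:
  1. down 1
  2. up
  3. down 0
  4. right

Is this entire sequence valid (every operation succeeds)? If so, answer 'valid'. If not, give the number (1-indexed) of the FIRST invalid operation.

Step 1 (down 1): focus=U path=1 depth=1 children=[] left=['S'] right=[] parent=W
Step 2 (up): focus=W path=root depth=0 children=['S', 'U'] (at root)
Step 3 (down 0): focus=S path=0 depth=1 children=['Y'] left=[] right=['U'] parent=W
Step 4 (right): focus=U path=1 depth=1 children=[] left=['S'] right=[] parent=W

Answer: valid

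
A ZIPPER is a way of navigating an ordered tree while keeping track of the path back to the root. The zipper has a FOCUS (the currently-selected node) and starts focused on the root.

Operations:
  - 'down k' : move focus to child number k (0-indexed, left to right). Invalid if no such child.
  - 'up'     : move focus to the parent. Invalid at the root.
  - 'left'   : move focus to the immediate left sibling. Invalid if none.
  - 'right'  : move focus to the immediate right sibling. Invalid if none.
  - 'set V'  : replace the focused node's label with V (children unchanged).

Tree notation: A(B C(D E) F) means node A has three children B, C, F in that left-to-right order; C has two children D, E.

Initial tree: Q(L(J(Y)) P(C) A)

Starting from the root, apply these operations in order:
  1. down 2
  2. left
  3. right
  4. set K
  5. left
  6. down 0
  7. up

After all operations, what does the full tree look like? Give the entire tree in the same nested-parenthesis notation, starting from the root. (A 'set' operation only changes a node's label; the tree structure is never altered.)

Step 1 (down 2): focus=A path=2 depth=1 children=[] left=['L', 'P'] right=[] parent=Q
Step 2 (left): focus=P path=1 depth=1 children=['C'] left=['L'] right=['A'] parent=Q
Step 3 (right): focus=A path=2 depth=1 children=[] left=['L', 'P'] right=[] parent=Q
Step 4 (set K): focus=K path=2 depth=1 children=[] left=['L', 'P'] right=[] parent=Q
Step 5 (left): focus=P path=1 depth=1 children=['C'] left=['L'] right=['K'] parent=Q
Step 6 (down 0): focus=C path=1/0 depth=2 children=[] left=[] right=[] parent=P
Step 7 (up): focus=P path=1 depth=1 children=['C'] left=['L'] right=['K'] parent=Q

Answer: Q(L(J(Y)) P(C) K)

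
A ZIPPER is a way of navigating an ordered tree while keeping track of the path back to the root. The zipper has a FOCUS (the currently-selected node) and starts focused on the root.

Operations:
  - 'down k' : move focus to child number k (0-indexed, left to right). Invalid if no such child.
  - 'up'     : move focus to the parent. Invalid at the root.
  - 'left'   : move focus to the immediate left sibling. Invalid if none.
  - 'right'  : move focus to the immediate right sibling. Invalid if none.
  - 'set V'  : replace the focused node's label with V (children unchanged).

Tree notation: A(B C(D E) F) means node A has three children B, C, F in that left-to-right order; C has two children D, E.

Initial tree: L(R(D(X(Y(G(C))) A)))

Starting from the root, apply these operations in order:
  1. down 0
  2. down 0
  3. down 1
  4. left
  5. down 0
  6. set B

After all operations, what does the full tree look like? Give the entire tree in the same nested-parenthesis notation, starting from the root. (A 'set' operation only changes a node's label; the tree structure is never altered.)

Step 1 (down 0): focus=R path=0 depth=1 children=['D'] left=[] right=[] parent=L
Step 2 (down 0): focus=D path=0/0 depth=2 children=['X', 'A'] left=[] right=[] parent=R
Step 3 (down 1): focus=A path=0/0/1 depth=3 children=[] left=['X'] right=[] parent=D
Step 4 (left): focus=X path=0/0/0 depth=3 children=['Y'] left=[] right=['A'] parent=D
Step 5 (down 0): focus=Y path=0/0/0/0 depth=4 children=['G'] left=[] right=[] parent=X
Step 6 (set B): focus=B path=0/0/0/0 depth=4 children=['G'] left=[] right=[] parent=X

Answer: L(R(D(X(B(G(C))) A)))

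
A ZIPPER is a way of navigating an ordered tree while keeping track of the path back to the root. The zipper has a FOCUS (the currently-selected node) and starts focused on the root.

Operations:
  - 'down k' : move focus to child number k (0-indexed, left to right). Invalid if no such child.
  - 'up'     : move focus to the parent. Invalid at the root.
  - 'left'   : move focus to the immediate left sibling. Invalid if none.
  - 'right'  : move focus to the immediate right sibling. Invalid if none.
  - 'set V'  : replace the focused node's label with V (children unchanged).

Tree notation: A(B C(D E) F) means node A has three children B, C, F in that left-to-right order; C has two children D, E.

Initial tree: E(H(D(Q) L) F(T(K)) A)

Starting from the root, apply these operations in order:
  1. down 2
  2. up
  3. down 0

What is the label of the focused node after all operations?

Answer: H

Derivation:
Step 1 (down 2): focus=A path=2 depth=1 children=[] left=['H', 'F'] right=[] parent=E
Step 2 (up): focus=E path=root depth=0 children=['H', 'F', 'A'] (at root)
Step 3 (down 0): focus=H path=0 depth=1 children=['D', 'L'] left=[] right=['F', 'A'] parent=E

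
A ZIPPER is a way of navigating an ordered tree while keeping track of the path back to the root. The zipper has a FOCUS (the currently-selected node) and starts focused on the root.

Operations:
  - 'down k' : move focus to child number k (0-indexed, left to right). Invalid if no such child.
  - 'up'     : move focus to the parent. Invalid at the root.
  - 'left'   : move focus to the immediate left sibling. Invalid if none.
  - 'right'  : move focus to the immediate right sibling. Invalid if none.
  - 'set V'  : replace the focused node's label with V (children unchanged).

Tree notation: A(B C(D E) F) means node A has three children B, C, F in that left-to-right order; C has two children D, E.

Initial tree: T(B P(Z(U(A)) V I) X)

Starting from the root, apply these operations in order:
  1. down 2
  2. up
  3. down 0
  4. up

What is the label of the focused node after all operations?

Step 1 (down 2): focus=X path=2 depth=1 children=[] left=['B', 'P'] right=[] parent=T
Step 2 (up): focus=T path=root depth=0 children=['B', 'P', 'X'] (at root)
Step 3 (down 0): focus=B path=0 depth=1 children=[] left=[] right=['P', 'X'] parent=T
Step 4 (up): focus=T path=root depth=0 children=['B', 'P', 'X'] (at root)

Answer: T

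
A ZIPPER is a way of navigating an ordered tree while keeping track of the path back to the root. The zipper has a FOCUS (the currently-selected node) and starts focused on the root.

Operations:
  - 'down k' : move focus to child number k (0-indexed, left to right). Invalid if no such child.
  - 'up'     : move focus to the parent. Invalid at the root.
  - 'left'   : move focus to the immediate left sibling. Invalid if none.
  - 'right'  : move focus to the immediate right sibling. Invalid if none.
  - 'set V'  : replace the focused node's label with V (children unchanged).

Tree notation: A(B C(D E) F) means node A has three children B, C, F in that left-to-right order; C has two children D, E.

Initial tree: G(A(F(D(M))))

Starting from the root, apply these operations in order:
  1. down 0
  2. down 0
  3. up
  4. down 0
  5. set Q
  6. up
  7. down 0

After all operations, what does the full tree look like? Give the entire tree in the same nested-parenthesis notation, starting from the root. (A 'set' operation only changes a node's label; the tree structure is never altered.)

Answer: G(A(Q(D(M))))

Derivation:
Step 1 (down 0): focus=A path=0 depth=1 children=['F'] left=[] right=[] parent=G
Step 2 (down 0): focus=F path=0/0 depth=2 children=['D'] left=[] right=[] parent=A
Step 3 (up): focus=A path=0 depth=1 children=['F'] left=[] right=[] parent=G
Step 4 (down 0): focus=F path=0/0 depth=2 children=['D'] left=[] right=[] parent=A
Step 5 (set Q): focus=Q path=0/0 depth=2 children=['D'] left=[] right=[] parent=A
Step 6 (up): focus=A path=0 depth=1 children=['Q'] left=[] right=[] parent=G
Step 7 (down 0): focus=Q path=0/0 depth=2 children=['D'] left=[] right=[] parent=A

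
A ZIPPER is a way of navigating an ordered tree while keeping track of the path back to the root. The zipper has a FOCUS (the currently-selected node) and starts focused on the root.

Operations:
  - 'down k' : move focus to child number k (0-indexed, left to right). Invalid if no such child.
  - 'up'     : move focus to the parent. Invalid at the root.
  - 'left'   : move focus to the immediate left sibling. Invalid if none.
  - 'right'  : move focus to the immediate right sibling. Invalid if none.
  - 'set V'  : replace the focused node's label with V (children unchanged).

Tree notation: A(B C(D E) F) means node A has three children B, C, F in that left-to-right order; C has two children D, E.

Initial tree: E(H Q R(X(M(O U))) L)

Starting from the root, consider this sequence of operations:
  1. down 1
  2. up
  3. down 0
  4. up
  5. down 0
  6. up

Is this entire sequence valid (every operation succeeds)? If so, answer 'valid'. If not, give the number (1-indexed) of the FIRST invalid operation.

Answer: valid

Derivation:
Step 1 (down 1): focus=Q path=1 depth=1 children=[] left=['H'] right=['R', 'L'] parent=E
Step 2 (up): focus=E path=root depth=0 children=['H', 'Q', 'R', 'L'] (at root)
Step 3 (down 0): focus=H path=0 depth=1 children=[] left=[] right=['Q', 'R', 'L'] parent=E
Step 4 (up): focus=E path=root depth=0 children=['H', 'Q', 'R', 'L'] (at root)
Step 5 (down 0): focus=H path=0 depth=1 children=[] left=[] right=['Q', 'R', 'L'] parent=E
Step 6 (up): focus=E path=root depth=0 children=['H', 'Q', 'R', 'L'] (at root)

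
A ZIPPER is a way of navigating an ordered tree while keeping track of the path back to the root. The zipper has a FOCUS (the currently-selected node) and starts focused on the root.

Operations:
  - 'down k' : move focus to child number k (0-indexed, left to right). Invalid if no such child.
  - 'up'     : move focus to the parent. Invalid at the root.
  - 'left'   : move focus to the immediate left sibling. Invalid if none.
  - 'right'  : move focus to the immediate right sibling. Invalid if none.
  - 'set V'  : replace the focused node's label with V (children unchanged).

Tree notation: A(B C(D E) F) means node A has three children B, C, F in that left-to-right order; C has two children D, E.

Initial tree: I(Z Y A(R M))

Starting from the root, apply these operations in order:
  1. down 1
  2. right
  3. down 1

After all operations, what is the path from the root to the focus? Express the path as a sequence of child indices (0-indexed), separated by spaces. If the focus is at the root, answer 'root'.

Step 1 (down 1): focus=Y path=1 depth=1 children=[] left=['Z'] right=['A'] parent=I
Step 2 (right): focus=A path=2 depth=1 children=['R', 'M'] left=['Z', 'Y'] right=[] parent=I
Step 3 (down 1): focus=M path=2/1 depth=2 children=[] left=['R'] right=[] parent=A

Answer: 2 1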